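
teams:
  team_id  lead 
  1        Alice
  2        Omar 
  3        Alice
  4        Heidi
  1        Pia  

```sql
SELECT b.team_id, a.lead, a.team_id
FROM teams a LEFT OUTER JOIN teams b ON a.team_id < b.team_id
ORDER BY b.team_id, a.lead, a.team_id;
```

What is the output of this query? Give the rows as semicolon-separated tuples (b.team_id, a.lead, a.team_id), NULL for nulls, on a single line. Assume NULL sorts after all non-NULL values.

LEFT JOIN keeps every row from `teams a`; unmatched rows get NULL for `teams b`'s columns.
Matching on a.team_id < b.team_id.
- a (team_id=1) pairs with 3 row(s) of b.
- a (team_id=2) pairs with 2 row(s) of b.
- a (team_id=3) pairs with 1 row(s) of b.
- a (team_id=4) has no partner → padded with NULL.
- a (team_id=1) pairs with 3 row(s) of b.
After projecting and ordering:
b.team_id | a.lead | a.team_id
2 | Alice | 1
2 | Pia | 1
3 | Alice | 1
3 | Omar | 2
3 | Pia | 1
4 | Alice | 1
4 | Alice | 3
4 | Omar | 2
4 | Pia | 1
NULL | Heidi | 4

(2, Alice, 1); (2, Pia, 1); (3, Alice, 1); (3, Omar, 2); (3, Pia, 1); (4, Alice, 1); (4, Alice, 3); (4, Omar, 2); (4, Pia, 1); (NULL, Heidi, 4)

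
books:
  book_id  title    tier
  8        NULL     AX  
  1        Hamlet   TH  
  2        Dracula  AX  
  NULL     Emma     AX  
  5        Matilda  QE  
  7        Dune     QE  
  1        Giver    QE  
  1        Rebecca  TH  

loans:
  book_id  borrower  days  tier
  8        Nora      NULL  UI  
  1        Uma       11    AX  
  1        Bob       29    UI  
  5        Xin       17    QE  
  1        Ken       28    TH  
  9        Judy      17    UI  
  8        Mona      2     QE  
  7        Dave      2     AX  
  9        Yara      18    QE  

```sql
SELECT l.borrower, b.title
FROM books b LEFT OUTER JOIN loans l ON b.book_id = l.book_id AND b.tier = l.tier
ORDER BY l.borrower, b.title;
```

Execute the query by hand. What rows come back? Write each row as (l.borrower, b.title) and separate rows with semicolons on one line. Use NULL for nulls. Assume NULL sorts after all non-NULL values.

(Ken, Hamlet); (Ken, Rebecca); (Xin, Matilda); (NULL, Dracula); (NULL, Dune); (NULL, Emma); (NULL, Giver); (NULL, NULL)

LEFT JOIN keeps every row from `books`; unmatched rows get NULL for `loans`'s columns.
Matching on b.book_id = l.book_id AND b.tier = l.tier. A NULL in a compared column never satisfies the condition.
Matched pairs: 3; unmatched b rows kept: 5.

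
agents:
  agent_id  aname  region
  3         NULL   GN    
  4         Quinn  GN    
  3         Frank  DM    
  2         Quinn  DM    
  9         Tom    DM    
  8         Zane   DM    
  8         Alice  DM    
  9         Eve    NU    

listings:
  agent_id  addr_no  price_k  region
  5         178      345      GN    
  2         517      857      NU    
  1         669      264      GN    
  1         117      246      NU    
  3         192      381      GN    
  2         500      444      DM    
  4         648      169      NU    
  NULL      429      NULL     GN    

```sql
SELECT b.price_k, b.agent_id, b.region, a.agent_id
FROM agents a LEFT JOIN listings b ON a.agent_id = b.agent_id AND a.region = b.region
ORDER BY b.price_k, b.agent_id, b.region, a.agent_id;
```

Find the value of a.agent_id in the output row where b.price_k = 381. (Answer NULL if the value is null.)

3

LEFT JOIN keeps every row from `agents`; unmatched rows get NULL for `listings`'s columns.
Matching on a.agent_id = b.agent_id AND a.region = b.region. A NULL in a compared column never satisfies the condition.
Matched pairs: 2; unmatched a rows kept: 6.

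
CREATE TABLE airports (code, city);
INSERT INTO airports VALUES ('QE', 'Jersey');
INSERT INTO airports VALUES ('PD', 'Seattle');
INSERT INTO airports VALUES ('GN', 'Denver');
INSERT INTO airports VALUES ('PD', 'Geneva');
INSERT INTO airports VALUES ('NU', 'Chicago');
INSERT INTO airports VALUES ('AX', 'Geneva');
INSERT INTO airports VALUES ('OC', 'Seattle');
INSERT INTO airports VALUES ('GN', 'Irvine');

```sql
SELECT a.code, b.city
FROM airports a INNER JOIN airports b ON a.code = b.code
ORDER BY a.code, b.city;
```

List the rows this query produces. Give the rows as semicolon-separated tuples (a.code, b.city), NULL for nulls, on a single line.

(AX, Geneva); (GN, Denver); (GN, Denver); (GN, Irvine); (GN, Irvine); (NU, Chicago); (OC, Seattle); (PD, Geneva); (PD, Geneva); (PD, Seattle); (PD, Seattle); (QE, Jersey)

INNER JOIN keeps only pairs where the ON condition holds.
Matching on a.code = b.code.
- a (code=QE) pairs with 1 row(s) of b.
- a (code=PD) pairs with 2 row(s) of b.
- a (code=GN) pairs with 2 row(s) of b.
- a (code=PD) pairs with 2 row(s) of b.
- a (code=NU) pairs with 1 row(s) of b.
- a (code=AX) pairs with 1 row(s) of b.
- a (code=OC) pairs with 1 row(s) of b.
- a (code=GN) pairs with 2 row(s) of b.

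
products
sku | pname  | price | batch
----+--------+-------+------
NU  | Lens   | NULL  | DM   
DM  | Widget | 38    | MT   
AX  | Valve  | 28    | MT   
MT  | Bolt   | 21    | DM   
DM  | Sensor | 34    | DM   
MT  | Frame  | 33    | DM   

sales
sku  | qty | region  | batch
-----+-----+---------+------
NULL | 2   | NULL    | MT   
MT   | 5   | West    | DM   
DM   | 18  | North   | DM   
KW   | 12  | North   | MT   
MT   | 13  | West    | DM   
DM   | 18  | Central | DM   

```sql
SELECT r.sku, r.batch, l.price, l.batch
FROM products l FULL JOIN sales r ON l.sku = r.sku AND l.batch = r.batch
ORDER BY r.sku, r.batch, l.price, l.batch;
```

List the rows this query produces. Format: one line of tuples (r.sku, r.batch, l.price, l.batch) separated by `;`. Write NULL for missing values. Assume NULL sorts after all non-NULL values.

(DM, DM, 34, DM); (DM, DM, 34, DM); (KW, MT, NULL, NULL); (MT, DM, 21, DM); (MT, DM, 21, DM); (MT, DM, 33, DM); (MT, DM, 33, DM); (NULL, MT, NULL, NULL); (NULL, NULL, 28, MT); (NULL, NULL, 38, MT); (NULL, NULL, NULL, DM)

FULL OUTER JOIN keeps every row from both sides; unmatched rows get NULL for the other side's columns.
Matching on l.sku = r.sku AND l.batch = r.batch. A NULL in a compared column never satisfies the condition.
- l[0] sku=NU, batch=DM → no match; kept with NULLs on the r side.
- l[1] sku=DM, batch=MT → no match; kept with NULLs on the r side.
- l[2] sku=AX, batch=MT → no match; kept with NULLs on the r side.
- l[3] sku=MT, batch=DM → 2 match(es) in r → 2 row(s).
- l[4] sku=DM, batch=DM → 2 match(es) in r → 2 row(s).
- l[5] sku=MT, batch=DM → 2 match(es) in r → 2 row(s).
- 2 r row(s) had no l match → kept, l columns NULL.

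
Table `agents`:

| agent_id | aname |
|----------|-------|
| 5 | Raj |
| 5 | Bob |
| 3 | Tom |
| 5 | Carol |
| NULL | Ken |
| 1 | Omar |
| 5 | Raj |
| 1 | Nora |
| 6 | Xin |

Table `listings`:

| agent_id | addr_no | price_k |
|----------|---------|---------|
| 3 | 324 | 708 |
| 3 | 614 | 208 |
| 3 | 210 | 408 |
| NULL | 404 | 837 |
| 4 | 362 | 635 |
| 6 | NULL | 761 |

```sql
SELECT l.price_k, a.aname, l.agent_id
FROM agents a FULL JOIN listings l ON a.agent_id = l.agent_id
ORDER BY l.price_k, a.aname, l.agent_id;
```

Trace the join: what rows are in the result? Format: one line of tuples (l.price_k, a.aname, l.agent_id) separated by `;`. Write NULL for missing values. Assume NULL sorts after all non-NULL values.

FULL OUTER JOIN keeps every row from both sides; unmatched rows get NULL for the other side's columns.
Matching on a.agent_id = l.agent_id. A NULL in a compared column never satisfies the condition.
Matched pairs: 4; unmatched a rows kept: 7; unmatched l rows kept: 2.

(208, Tom, 3); (408, Tom, 3); (635, NULL, 4); (708, Tom, 3); (761, Xin, 6); (837, NULL, NULL); (NULL, Bob, NULL); (NULL, Carol, NULL); (NULL, Ken, NULL); (NULL, Nora, NULL); (NULL, Omar, NULL); (NULL, Raj, NULL); (NULL, Raj, NULL)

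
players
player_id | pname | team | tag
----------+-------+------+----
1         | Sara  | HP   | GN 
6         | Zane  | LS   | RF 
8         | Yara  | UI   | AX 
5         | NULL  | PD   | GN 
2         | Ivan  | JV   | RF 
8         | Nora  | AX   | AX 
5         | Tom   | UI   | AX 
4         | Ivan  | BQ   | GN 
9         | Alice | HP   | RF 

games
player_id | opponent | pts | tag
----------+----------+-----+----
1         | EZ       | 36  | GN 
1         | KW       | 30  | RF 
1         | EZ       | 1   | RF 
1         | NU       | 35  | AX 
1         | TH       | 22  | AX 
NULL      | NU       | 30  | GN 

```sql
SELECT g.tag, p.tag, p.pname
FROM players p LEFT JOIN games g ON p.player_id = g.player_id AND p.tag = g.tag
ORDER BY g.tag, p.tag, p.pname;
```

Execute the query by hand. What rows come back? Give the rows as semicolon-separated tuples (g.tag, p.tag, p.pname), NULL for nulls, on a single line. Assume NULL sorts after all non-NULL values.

(GN, GN, Sara); (NULL, AX, Nora); (NULL, AX, Tom); (NULL, AX, Yara); (NULL, GN, Ivan); (NULL, GN, NULL); (NULL, RF, Alice); (NULL, RF, Ivan); (NULL, RF, Zane)

LEFT JOIN keeps every row from `players`; unmatched rows get NULL for `games`'s columns.
Matching on p.player_id = g.player_id AND p.tag = g.tag. A NULL in a compared column never satisfies the condition.
- p (player_id=1, tag=GN) pairs with 1 row(s) of g.
- p (player_id=6, tag=RF) has no partner → padded with NULL.
- p (player_id=8, tag=AX) has no partner → padded with NULL.
- p (player_id=5, tag=GN) has no partner → padded with NULL.
- p (player_id=2, tag=RF) has no partner → padded with NULL.
- p (player_id=8, tag=AX) has no partner → padded with NULL.
- p (player_id=5, tag=AX) has no partner → padded with NULL.
- p (player_id=4, tag=GN) has no partner → padded with NULL.
- p (player_id=9, tag=RF) has no partner → padded with NULL.
After projecting and ordering:
g.tag | p.tag | p.pname
GN | GN | Sara
NULL | AX | Nora
NULL | AX | Tom
NULL | AX | Yara
NULL | GN | Ivan
NULL | GN | NULL
NULL | RF | Alice
NULL | RF | Ivan
NULL | RF | Zane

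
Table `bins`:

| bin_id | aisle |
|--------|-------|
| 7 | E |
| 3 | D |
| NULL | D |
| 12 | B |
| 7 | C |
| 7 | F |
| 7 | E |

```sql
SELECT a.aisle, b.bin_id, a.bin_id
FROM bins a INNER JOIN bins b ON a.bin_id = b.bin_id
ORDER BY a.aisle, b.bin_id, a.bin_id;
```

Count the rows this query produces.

INNER JOIN keeps only pairs where the ON condition holds.
Matching on a.bin_id = b.bin_id. A NULL in a compared column never satisfies the condition.
- bin_id=7: 4 matching b row(s), so 4 row(s) emitted.
- bin_id=3: 1 matching b row(s), so 1 row(s) emitted.
- bin_id=NULL: no matching b row, dropped.
- bin_id=12: 1 matching b row(s), so 1 row(s) emitted.
- bin_id=7: 4 matching b row(s), so 4 row(s) emitted.
- bin_id=7: 4 matching b row(s), so 4 row(s) emitted.
- bin_id=7: 4 matching b row(s), so 4 row(s) emitted.
Total: 18 rows.

18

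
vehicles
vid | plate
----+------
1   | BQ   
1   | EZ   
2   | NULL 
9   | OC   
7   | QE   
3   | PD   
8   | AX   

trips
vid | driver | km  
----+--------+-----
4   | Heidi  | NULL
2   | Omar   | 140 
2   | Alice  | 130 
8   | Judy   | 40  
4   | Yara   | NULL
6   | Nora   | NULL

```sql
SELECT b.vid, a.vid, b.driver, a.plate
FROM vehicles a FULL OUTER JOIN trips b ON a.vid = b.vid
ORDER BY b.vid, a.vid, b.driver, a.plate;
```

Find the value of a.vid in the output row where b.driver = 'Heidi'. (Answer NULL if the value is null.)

NULL

FULL OUTER JOIN keeps every row from both sides; unmatched rows get NULL for the other side's columns.
Matching on a.vid = b.vid.
Matched pairs: 3; unmatched a rows kept: 5; unmatched b rows kept: 3.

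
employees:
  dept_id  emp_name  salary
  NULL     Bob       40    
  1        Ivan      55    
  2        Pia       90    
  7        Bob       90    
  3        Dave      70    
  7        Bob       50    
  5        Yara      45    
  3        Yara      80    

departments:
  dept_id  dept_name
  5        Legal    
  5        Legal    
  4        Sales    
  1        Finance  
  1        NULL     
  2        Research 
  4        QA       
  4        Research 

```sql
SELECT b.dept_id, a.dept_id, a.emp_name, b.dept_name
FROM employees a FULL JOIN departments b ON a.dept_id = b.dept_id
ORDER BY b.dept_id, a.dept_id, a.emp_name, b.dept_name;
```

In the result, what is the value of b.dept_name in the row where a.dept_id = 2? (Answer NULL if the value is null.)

FULL OUTER JOIN keeps every row from both sides; unmatched rows get NULL for the other side's columns.
Matching on a.dept_id = b.dept_id. A NULL in a compared column never satisfies the condition.
- a (dept_id=NULL) has no partner → padded with NULL.
- a (dept_id=1) pairs with 2 row(s) of b.
- a (dept_id=2) pairs with 1 row(s) of b.
- a (dept_id=7) has no partner → padded with NULL.
- a (dept_id=3) has no partner → padded with NULL.
- a (dept_id=7) has no partner → padded with NULL.
- a (dept_id=5) pairs with 2 row(s) of b.
- a (dept_id=3) has no partner → padded with NULL.
- 3 row(s) from b found no a partner → padded with NULL.

Research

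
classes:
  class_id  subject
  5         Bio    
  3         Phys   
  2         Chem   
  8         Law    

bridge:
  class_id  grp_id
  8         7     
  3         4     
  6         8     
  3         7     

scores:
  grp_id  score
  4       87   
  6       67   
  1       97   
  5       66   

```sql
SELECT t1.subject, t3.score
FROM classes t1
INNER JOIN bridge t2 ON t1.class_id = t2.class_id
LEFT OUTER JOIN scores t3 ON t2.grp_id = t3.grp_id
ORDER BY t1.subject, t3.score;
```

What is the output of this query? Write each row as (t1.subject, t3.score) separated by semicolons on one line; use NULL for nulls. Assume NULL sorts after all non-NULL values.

Step 1 — t1 INNER JOIN t2 on class_id → 3 row(s).
Then LEFT JOIN `scores t3` on grp_id: each of those 3 rows is kept; rows whose t2.grp_id has no match in t3 get NULL for t3's columns.

(Law, NULL); (Phys, 87); (Phys, NULL)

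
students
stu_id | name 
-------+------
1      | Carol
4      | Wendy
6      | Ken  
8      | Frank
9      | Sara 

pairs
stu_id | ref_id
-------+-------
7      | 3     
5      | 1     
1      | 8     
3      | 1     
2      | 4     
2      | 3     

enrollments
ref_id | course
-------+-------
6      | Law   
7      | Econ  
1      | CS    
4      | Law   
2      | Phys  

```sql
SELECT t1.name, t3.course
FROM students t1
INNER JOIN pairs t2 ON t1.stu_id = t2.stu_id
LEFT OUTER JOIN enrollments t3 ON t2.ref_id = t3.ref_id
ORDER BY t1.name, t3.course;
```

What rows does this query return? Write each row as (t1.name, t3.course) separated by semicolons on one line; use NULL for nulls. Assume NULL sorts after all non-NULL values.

(Carol, NULL)

Step 1 — t1 INNER JOIN t2 on stu_id → 1 row(s).
Then LEFT JOIN `enrollments t3` on ref_id: each of those 1 rows is kept; rows whose t2.ref_id has no match in t3 get NULL for t3's columns.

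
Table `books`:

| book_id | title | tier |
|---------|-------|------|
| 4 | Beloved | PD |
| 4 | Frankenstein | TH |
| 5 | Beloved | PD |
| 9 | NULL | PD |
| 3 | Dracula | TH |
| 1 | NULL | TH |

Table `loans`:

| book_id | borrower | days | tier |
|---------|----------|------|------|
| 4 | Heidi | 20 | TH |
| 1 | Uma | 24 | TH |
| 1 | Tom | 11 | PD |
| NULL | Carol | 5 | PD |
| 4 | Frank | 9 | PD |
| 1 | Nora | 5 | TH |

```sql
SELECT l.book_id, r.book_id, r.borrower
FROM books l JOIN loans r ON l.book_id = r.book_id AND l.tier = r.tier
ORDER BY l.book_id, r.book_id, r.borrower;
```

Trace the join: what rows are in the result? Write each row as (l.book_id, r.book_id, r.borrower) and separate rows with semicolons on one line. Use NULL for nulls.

(1, 1, Nora); (1, 1, Uma); (4, 4, Frank); (4, 4, Heidi)

INNER JOIN keeps only pairs where the ON condition holds.
Matching on l.book_id = r.book_id AND l.tier = r.tier. A NULL in a compared column never satisfies the condition.
- l[0] book_id=4, tier=PD → 1 match(es) in r → 1 row(s).
- l[1] book_id=4, tier=TH → 1 match(es) in r → 1 row(s).
- l[2] book_id=5, tier=PD → no match; dropped.
- l[3] book_id=9, tier=PD → no match; dropped.
- l[4] book_id=3, tier=TH → no match; dropped.
- l[5] book_id=1, tier=TH → 2 match(es) in r → 2 row(s).
After projecting and ordering:
l.book_id | r.book_id | r.borrower
1 | 1 | Nora
1 | 1 | Uma
4 | 4 | Frank
4 | 4 | Heidi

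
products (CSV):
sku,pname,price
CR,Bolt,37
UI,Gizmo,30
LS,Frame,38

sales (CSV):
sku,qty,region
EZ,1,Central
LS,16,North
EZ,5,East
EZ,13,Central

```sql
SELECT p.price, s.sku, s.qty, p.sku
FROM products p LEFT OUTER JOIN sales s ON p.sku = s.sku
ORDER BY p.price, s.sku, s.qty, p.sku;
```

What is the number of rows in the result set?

3

LEFT JOIN keeps every row from `products`; unmatched rows get NULL for `sales`'s columns.
Matching on p.sku = s.sku.
- p row (sku=CR): no match → kept, s columns NULL.
- p row (sku=UI): no match → kept, s columns NULL.
- p row (sku=LS): matches 1 s row(s) → 1 output row(s).
Total: 1 matched + 2 padded = 3 rows.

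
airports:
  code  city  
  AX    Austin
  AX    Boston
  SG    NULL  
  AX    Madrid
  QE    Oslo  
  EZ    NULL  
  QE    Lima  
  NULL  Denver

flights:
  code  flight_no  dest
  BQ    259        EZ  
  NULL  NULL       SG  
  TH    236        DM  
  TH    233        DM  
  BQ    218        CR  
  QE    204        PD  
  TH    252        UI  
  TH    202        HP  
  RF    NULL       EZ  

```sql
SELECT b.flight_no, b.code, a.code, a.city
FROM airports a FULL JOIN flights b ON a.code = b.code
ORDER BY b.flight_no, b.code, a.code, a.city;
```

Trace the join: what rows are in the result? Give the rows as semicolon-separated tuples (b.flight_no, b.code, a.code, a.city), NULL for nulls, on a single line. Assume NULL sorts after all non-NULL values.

FULL OUTER JOIN keeps every row from both sides; unmatched rows get NULL for the other side's columns.
Matching on a.code = b.code. A NULL in a compared column never satisfies the condition.
- code=AX: no b row matches, row kept with b columns NULL.
- code=AX: no b row matches, row kept with b columns NULL.
- code=SG: no b row matches, row kept with b columns NULL.
- code=AX: no b row matches, row kept with b columns NULL.
- code=QE: 1 matching b row(s), so 1 row(s) emitted.
- code=EZ: no b row matches, row kept with b columns NULL.
- code=QE: 1 matching b row(s), so 1 row(s) emitted.
- code=NULL: no b row matches, row kept with b columns NULL.
- plus 8 unmatched b row(s), each kept with NULL a columns.

(202, TH, NULL, NULL); (204, QE, QE, Lima); (204, QE, QE, Oslo); (218, BQ, NULL, NULL); (233, TH, NULL, NULL); (236, TH, NULL, NULL); (252, TH, NULL, NULL); (259, BQ, NULL, NULL); (NULL, RF, NULL, NULL); (NULL, NULL, AX, Austin); (NULL, NULL, AX, Boston); (NULL, NULL, AX, Madrid); (NULL, NULL, EZ, NULL); (NULL, NULL, SG, NULL); (NULL, NULL, NULL, Denver); (NULL, NULL, NULL, NULL)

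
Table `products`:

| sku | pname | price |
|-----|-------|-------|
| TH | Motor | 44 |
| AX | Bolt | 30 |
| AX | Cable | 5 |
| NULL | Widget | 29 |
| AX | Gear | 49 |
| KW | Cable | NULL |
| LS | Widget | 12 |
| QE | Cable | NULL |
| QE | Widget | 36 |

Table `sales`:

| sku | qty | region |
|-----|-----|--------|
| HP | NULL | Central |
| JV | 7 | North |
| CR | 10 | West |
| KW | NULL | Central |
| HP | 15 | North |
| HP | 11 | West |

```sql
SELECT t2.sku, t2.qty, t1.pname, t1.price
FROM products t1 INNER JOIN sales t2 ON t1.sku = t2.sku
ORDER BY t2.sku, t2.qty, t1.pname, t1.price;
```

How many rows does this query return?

INNER JOIN keeps only pairs where the ON condition holds.
Matching on t1.sku = t2.sku. A NULL in a compared column never satisfies the condition.
- t1[0] sku=TH → no match; dropped.
- t1[1] sku=AX → no match; dropped.
- t1[2] sku=AX → no match; dropped.
- t1[3] sku=NULL → no match; dropped.
- t1[4] sku=AX → no match; dropped.
- t1[5] sku=KW → 1 match(es) in t2 → 1 row(s).
- t1[6] sku=LS → no match; dropped.
- t1[7] sku=QE → no match; dropped.
- t1[8] sku=QE → no match; dropped.
Total: 1 rows.

1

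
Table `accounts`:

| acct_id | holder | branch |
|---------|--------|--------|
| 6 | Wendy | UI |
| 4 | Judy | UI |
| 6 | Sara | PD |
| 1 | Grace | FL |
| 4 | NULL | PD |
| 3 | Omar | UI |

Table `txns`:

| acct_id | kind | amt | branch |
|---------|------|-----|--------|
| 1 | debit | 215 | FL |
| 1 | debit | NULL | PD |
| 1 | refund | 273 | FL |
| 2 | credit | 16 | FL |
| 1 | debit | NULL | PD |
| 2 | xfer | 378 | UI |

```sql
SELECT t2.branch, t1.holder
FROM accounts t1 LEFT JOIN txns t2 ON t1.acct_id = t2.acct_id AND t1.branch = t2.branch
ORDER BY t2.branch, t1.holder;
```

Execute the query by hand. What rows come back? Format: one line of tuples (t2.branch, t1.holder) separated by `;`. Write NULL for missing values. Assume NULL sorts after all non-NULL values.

(FL, Grace); (FL, Grace); (NULL, Judy); (NULL, Omar); (NULL, Sara); (NULL, Wendy); (NULL, NULL)

LEFT JOIN keeps every row from `accounts`; unmatched rows get NULL for `txns`'s columns.
Matching on t1.acct_id = t2.acct_id AND t1.branch = t2.branch.
Matched pairs: 2; unmatched t1 rows kept: 5.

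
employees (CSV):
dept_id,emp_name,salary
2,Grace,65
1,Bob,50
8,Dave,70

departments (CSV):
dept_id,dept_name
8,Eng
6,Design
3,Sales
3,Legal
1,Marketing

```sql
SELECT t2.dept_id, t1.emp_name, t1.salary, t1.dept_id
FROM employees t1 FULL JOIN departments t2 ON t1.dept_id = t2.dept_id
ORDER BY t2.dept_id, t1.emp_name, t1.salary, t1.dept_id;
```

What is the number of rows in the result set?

6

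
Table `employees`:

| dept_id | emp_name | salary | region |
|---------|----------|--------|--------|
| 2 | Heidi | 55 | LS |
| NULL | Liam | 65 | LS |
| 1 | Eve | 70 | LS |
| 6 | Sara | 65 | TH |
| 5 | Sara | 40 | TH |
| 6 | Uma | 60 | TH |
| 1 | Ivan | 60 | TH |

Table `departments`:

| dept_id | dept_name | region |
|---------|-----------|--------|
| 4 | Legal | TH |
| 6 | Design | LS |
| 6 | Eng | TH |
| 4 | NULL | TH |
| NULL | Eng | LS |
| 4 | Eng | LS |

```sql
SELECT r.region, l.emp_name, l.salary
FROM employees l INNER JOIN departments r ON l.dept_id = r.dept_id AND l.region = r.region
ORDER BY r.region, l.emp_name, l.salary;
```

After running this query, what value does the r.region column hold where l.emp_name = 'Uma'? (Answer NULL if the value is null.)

TH

INNER JOIN keeps only pairs where the ON condition holds.
Matching on l.dept_id = r.dept_id AND l.region = r.region. A NULL in a compared column never satisfies the condition.
- l row (dept_id=2, region=LS): no match → dropped.
- l row (dept_id=NULL, region=LS): no match → dropped.
- l row (dept_id=1, region=LS): no match → dropped.
- l row (dept_id=6, region=TH): matches 1 r row(s) → 1 output row(s).
- l row (dept_id=5, region=TH): no match → dropped.
- l row (dept_id=6, region=TH): matches 1 r row(s) → 1 output row(s).
- l row (dept_id=1, region=TH): no match → dropped.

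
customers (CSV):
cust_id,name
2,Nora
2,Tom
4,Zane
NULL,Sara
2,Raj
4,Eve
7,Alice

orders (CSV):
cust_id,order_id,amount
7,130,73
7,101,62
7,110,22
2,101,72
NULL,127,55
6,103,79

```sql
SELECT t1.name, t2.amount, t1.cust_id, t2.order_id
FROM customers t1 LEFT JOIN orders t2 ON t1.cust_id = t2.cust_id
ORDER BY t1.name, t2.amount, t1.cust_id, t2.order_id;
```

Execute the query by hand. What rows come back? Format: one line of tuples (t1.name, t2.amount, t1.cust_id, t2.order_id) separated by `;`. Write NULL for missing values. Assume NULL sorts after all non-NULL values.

(Alice, 22, 7, 110); (Alice, 62, 7, 101); (Alice, 73, 7, 130); (Eve, NULL, 4, NULL); (Nora, 72, 2, 101); (Raj, 72, 2, 101); (Sara, NULL, NULL, NULL); (Tom, 72, 2, 101); (Zane, NULL, 4, NULL)

LEFT JOIN keeps every row from `customers`; unmatched rows get NULL for `orders`'s columns.
Matching on t1.cust_id = t2.cust_id. A NULL in a compared column never satisfies the condition.
Matched pairs: 6; unmatched t1 rows kept: 3.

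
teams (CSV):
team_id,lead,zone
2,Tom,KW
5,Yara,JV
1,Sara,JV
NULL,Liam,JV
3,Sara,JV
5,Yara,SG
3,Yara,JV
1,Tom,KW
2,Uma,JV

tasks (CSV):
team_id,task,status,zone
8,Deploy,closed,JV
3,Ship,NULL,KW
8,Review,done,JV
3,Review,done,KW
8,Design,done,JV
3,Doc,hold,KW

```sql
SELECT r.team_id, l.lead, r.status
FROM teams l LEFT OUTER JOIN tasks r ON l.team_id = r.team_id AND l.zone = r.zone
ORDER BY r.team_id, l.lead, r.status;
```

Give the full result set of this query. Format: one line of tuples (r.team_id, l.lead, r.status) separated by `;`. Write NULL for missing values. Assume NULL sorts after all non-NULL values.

LEFT JOIN keeps every row from `teams`; unmatched rows get NULL for `tasks`'s columns.
Matching on l.team_id = r.team_id AND l.zone = r.zone. A NULL in a compared column never satisfies the condition.
- l[0] team_id=2, zone=KW → no match; kept with NULLs on the r side.
- l[1] team_id=5, zone=JV → no match; kept with NULLs on the r side.
- l[2] team_id=1, zone=JV → no match; kept with NULLs on the r side.
- l[3] team_id=NULL, zone=JV → no match; kept with NULLs on the r side.
- l[4] team_id=3, zone=JV → no match; kept with NULLs on the r side.
- l[5] team_id=5, zone=SG → no match; kept with NULLs on the r side.
- l[6] team_id=3, zone=JV → no match; kept with NULLs on the r side.
- l[7] team_id=1, zone=KW → no match; kept with NULLs on the r side.
- l[8] team_id=2, zone=JV → no match; kept with NULLs on the r side.
After projecting and ordering:
r.team_id | l.lead | r.status
NULL | Liam | NULL
NULL | Sara | NULL
NULL | Sara | NULL
NULL | Tom | NULL
NULL | Tom | NULL
NULL | Uma | NULL
NULL | Yara | NULL
NULL | Yara | NULL
NULL | Yara | NULL

(NULL, Liam, NULL); (NULL, Sara, NULL); (NULL, Sara, NULL); (NULL, Tom, NULL); (NULL, Tom, NULL); (NULL, Uma, NULL); (NULL, Yara, NULL); (NULL, Yara, NULL); (NULL, Yara, NULL)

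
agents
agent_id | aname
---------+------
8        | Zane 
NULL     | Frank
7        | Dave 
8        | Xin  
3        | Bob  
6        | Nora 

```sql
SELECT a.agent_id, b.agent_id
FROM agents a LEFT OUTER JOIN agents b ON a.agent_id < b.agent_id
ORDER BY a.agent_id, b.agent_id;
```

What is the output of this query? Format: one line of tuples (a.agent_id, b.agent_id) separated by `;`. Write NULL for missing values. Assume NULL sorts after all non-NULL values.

LEFT JOIN keeps every row from `agents a`; unmatched rows get NULL for `agents b`'s columns.
Matching on a.agent_id < b.agent_id. A NULL in a compared column never satisfies the condition.
- a (agent_id=8) has no partner → padded with NULL.
- a (agent_id=NULL) has no partner → padded with NULL.
- a (agent_id=7) pairs with 2 row(s) of b.
- a (agent_id=8) has no partner → padded with NULL.
- a (agent_id=3) pairs with 4 row(s) of b.
- a (agent_id=6) pairs with 3 row(s) of b.

(3, 6); (3, 7); (3, 8); (3, 8); (6, 7); (6, 8); (6, 8); (7, 8); (7, 8); (8, NULL); (8, NULL); (NULL, NULL)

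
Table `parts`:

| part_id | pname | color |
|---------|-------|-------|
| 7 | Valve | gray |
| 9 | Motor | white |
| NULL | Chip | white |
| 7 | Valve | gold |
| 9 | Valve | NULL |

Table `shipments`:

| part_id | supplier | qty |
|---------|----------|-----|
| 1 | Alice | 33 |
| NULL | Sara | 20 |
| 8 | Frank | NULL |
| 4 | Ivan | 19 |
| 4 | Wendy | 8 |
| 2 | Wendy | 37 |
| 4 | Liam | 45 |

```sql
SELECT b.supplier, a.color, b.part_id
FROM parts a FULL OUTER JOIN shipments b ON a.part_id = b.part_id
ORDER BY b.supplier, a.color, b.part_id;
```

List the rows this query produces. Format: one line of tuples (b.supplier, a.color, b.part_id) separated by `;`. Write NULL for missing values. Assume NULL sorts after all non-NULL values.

(Alice, NULL, 1); (Frank, NULL, 8); (Ivan, NULL, 4); (Liam, NULL, 4); (Sara, NULL, NULL); (Wendy, NULL, 2); (Wendy, NULL, 4); (NULL, gold, NULL); (NULL, gray, NULL); (NULL, white, NULL); (NULL, white, NULL); (NULL, NULL, NULL)

FULL OUTER JOIN keeps every row from both sides; unmatched rows get NULL for the other side's columns.
Matching on a.part_id = b.part_id. A NULL in a compared column never satisfies the condition.
- a[0] part_id=7 → no match; kept with NULLs on the b side.
- a[1] part_id=9 → no match; kept with NULLs on the b side.
- a[2] part_id=NULL → no match; kept with NULLs on the b side.
- a[3] part_id=7 → no match; kept with NULLs on the b side.
- a[4] part_id=9 → no match; kept with NULLs on the b side.
- 7 b row(s) had no a match → kept, a columns NULL.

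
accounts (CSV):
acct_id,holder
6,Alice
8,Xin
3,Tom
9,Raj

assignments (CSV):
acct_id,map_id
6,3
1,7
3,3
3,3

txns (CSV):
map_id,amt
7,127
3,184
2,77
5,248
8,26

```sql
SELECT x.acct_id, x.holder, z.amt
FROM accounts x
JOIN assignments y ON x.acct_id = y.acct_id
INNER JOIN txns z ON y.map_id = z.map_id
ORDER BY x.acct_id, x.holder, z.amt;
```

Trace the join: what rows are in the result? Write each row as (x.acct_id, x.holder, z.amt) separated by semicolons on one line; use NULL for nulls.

(3, Tom, 184); (3, Tom, 184); (6, Alice, 184)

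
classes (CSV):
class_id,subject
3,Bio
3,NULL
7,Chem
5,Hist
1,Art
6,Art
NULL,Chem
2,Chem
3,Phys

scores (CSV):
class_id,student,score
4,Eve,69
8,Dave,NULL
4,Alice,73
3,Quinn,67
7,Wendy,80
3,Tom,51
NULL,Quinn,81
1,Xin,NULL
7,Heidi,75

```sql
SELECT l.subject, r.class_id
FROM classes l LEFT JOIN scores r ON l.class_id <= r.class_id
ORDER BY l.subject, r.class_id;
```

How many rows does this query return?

LEFT JOIN keeps every row from `classes`; unmatched rows get NULL for `scores`'s columns.
Matching on l.class_id <= r.class_id. A NULL in a compared column never satisfies the condition.
- l[0] class_id=3 → 7 match(es) in r → 7 row(s).
- l[1] class_id=3 → 7 match(es) in r → 7 row(s).
- l[2] class_id=7 → 3 match(es) in r → 3 row(s).
- l[3] class_id=5 → 3 match(es) in r → 3 row(s).
- l[4] class_id=1 → 8 match(es) in r → 8 row(s).
- l[5] class_id=6 → 3 match(es) in r → 3 row(s).
- l[6] class_id=NULL → no match; kept with NULLs on the r side.
- l[7] class_id=2 → 7 match(es) in r → 7 row(s).
- l[8] class_id=3 → 7 match(es) in r → 7 row(s).
Total: 45 matched + 1 padded = 46 rows.

46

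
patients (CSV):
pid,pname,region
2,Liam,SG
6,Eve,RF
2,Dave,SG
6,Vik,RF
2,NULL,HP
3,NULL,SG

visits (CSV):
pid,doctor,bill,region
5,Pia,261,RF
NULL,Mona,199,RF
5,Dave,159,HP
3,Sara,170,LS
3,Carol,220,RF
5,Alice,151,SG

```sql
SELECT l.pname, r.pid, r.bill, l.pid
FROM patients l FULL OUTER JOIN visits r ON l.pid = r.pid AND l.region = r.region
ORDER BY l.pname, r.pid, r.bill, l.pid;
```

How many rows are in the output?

FULL OUTER JOIN keeps every row from both sides; unmatched rows get NULL for the other side's columns.
Matching on l.pid = r.pid AND l.region = r.region. A NULL in a compared column never satisfies the condition.
- l row (pid=2, region=SG): no match → kept, r columns NULL.
- l row (pid=6, region=RF): no match → kept, r columns NULL.
- l row (pid=2, region=SG): no match → kept, r columns NULL.
- l row (pid=6, region=RF): no match → kept, r columns NULL.
- l row (pid=2, region=HP): no match → kept, r columns NULL.
- l row (pid=3, region=SG): no match → kept, r columns NULL.
- plus 6 unmatched r row(s), each kept with NULL l columns.
Total: 0 matched + 12 padded = 12 rows.

12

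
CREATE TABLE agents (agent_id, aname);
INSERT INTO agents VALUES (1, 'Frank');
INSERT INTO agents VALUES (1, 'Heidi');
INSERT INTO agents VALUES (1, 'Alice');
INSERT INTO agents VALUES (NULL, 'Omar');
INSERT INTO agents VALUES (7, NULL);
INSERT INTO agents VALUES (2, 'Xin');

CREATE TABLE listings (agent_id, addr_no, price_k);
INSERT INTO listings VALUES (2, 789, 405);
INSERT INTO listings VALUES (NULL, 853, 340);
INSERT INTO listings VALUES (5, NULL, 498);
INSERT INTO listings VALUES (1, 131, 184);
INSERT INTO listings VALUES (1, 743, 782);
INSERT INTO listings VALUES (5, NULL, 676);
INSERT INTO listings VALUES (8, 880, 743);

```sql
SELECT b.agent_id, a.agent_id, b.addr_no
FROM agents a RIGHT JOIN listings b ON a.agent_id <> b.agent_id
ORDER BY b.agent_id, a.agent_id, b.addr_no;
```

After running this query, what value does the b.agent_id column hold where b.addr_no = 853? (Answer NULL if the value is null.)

RIGHT JOIN keeps every row from `listings`; unmatched rows get NULL for `agents`'s columns.
Matching on a.agent_id <> b.agent_id. A NULL in a compared column never satisfies the condition.
- a[0] agent_id=1 → 4 match(es) in b → 4 row(s).
- a[1] agent_id=1 → 4 match(es) in b → 4 row(s).
- a[2] agent_id=1 → 4 match(es) in b → 4 row(s).
- a[3] agent_id=NULL → no match.
- a[4] agent_id=7 → 6 match(es) in b → 6 row(s).
- a[5] agent_id=2 → 5 match(es) in b → 5 row(s).
- 1 row(s) from b found no a partner → padded with NULL.

NULL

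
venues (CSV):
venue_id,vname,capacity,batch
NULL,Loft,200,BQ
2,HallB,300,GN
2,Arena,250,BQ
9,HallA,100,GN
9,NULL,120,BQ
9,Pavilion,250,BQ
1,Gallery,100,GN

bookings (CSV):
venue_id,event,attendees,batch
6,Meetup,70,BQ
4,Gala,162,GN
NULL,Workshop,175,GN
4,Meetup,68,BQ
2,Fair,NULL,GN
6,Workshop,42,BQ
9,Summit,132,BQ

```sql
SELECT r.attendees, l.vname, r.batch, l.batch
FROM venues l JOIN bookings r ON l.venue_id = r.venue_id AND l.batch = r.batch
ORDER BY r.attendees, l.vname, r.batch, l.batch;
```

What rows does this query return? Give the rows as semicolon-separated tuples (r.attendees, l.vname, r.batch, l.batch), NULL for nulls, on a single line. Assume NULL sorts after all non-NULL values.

(132, Pavilion, BQ, BQ); (132, NULL, BQ, BQ); (NULL, HallB, GN, GN)

INNER JOIN keeps only pairs where the ON condition holds.
Matching on l.venue_id = r.venue_id AND l.batch = r.batch. A NULL in a compared column never satisfies the condition.
Matched pairs: 3.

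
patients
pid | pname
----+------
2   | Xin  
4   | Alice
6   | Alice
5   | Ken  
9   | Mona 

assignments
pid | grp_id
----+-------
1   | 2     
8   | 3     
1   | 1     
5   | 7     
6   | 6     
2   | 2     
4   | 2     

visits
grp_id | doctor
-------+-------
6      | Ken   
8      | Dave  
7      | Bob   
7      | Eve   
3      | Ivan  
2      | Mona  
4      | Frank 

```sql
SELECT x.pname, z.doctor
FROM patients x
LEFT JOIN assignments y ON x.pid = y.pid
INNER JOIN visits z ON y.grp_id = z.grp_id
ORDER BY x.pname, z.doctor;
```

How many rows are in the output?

5

Step 1 — x LEFT JOIN y on pid → 5 row(s).
Then INNER JOIN `visits z` on grp_id: keep only rows whose y.grp_id appears in z.
Result: 5 row(s).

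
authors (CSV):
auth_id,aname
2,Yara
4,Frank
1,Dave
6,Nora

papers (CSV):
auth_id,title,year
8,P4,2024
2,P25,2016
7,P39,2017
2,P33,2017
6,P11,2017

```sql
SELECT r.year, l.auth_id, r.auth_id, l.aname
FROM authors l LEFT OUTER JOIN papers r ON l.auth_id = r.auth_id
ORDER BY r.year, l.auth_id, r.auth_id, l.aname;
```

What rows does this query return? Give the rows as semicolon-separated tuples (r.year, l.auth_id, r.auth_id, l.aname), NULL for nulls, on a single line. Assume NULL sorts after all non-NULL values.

(2016, 2, 2, Yara); (2017, 2, 2, Yara); (2017, 6, 6, Nora); (NULL, 1, NULL, Dave); (NULL, 4, NULL, Frank)

LEFT JOIN keeps every row from `authors`; unmatched rows get NULL for `papers`'s columns.
Matching on l.auth_id = r.auth_id.
Matched pairs: 3; unmatched l rows kept: 2.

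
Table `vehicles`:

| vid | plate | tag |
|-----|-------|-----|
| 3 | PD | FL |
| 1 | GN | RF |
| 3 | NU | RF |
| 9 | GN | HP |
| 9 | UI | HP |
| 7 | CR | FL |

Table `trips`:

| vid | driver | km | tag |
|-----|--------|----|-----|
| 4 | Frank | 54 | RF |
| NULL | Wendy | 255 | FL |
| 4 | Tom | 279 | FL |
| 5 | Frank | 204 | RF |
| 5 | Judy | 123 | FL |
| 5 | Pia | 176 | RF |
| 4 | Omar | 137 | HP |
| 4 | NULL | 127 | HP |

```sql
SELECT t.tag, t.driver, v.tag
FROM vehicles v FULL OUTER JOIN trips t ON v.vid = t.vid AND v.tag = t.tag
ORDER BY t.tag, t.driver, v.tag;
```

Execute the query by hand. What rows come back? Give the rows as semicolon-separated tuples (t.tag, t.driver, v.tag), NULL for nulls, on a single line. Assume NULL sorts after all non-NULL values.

FULL OUTER JOIN keeps every row from both sides; unmatched rows get NULL for the other side's columns.
Matching on v.vid = t.vid AND v.tag = t.tag. A NULL in a compared column never satisfies the condition.
Matched pairs: 0; unmatched v rows kept: 6; unmatched t rows kept: 8.

(FL, Judy, NULL); (FL, Tom, NULL); (FL, Wendy, NULL); (HP, Omar, NULL); (HP, NULL, NULL); (RF, Frank, NULL); (RF, Frank, NULL); (RF, Pia, NULL); (NULL, NULL, FL); (NULL, NULL, FL); (NULL, NULL, HP); (NULL, NULL, HP); (NULL, NULL, RF); (NULL, NULL, RF)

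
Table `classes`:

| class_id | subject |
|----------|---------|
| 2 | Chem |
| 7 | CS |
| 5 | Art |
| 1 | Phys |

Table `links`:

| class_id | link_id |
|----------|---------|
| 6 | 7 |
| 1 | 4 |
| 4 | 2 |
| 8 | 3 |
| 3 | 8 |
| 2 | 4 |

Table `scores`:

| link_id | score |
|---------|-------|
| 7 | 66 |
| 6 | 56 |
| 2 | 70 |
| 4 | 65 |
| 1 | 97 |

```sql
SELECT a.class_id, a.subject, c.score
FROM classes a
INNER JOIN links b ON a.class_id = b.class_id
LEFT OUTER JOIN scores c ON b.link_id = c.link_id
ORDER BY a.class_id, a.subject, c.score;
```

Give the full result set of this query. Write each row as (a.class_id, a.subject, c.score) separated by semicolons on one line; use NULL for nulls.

Evaluate left to right. First `classes a INNER JOIN links b` on class_id: 2 row(s).
Then LEFT JOIN `scores c` on link_id: each of those 2 rows is kept; rows whose b.link_id has no match in c get NULL for c's columns.

(1, Phys, 65); (2, Chem, 65)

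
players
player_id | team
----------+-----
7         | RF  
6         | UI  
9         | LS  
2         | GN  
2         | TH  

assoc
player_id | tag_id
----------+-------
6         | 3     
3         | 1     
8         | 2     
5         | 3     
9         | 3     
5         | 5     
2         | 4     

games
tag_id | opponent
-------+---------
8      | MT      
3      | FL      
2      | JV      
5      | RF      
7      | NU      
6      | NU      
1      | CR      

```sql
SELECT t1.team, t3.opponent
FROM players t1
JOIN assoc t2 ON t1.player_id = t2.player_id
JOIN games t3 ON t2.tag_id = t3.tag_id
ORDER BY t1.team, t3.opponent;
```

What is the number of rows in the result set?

Evaluate left to right. First `players t1 INNER JOIN assoc t2` on player_id: 4 row(s).
Then INNER JOIN `games t3` on tag_id: keep only rows whose t2.tag_id appears in t3.
Result: 2 row(s).

2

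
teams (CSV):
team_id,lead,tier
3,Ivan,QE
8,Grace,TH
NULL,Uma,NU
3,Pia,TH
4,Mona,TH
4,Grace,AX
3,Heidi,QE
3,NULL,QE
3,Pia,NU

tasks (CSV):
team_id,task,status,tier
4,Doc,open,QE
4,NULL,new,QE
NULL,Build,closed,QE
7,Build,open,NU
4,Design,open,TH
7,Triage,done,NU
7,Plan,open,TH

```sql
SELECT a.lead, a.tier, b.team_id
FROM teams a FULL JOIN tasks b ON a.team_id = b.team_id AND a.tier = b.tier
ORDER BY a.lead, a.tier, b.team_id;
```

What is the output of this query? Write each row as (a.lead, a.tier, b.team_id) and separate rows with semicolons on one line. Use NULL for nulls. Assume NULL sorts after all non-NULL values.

(Grace, AX, NULL); (Grace, TH, NULL); (Heidi, QE, NULL); (Ivan, QE, NULL); (Mona, TH, 4); (Pia, NU, NULL); (Pia, TH, NULL); (Uma, NU, NULL); (NULL, QE, NULL); (NULL, NULL, 4); (NULL, NULL, 4); (NULL, NULL, 7); (NULL, NULL, 7); (NULL, NULL, 7); (NULL, NULL, NULL)

FULL OUTER JOIN keeps every row from both sides; unmatched rows get NULL for the other side's columns.
Matching on a.team_id = b.team_id AND a.tier = b.tier. A NULL in a compared column never satisfies the condition.
Matched pairs: 1; unmatched a rows kept: 8; unmatched b rows kept: 6.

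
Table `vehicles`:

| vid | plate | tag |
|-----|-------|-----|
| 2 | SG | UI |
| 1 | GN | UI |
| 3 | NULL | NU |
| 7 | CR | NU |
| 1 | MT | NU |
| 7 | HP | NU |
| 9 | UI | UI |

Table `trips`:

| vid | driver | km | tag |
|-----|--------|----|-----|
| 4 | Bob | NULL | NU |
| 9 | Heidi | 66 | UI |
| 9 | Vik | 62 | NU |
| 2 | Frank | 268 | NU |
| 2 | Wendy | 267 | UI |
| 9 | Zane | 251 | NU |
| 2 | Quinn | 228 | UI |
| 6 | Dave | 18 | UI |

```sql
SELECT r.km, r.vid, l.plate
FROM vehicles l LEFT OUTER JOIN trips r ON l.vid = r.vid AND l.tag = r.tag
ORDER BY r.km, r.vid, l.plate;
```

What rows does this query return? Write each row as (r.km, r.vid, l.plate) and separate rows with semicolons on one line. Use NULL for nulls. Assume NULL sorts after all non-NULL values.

LEFT JOIN keeps every row from `vehicles`; unmatched rows get NULL for `trips`'s columns.
Matching on l.vid = r.vid AND l.tag = r.tag.
- vid=2, tag=UI: 2 matching r row(s), so 2 row(s) emitted.
- vid=1, tag=UI: no r row matches, row kept with r columns NULL.
- vid=3, tag=NU: no r row matches, row kept with r columns NULL.
- vid=7, tag=NU: no r row matches, row kept with r columns NULL.
- vid=1, tag=NU: no r row matches, row kept with r columns NULL.
- vid=7, tag=NU: no r row matches, row kept with r columns NULL.
- vid=9, tag=UI: 1 matching r row(s), so 1 row(s) emitted.
After projecting and ordering:
r.km | r.vid | l.plate
66 | 9 | UI
228 | 2 | SG
267 | 2 | SG
NULL | NULL | CR
NULL | NULL | GN
NULL | NULL | HP
NULL | NULL | MT
NULL | NULL | NULL

(66, 9, UI); (228, 2, SG); (267, 2, SG); (NULL, NULL, CR); (NULL, NULL, GN); (NULL, NULL, HP); (NULL, NULL, MT); (NULL, NULL, NULL)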